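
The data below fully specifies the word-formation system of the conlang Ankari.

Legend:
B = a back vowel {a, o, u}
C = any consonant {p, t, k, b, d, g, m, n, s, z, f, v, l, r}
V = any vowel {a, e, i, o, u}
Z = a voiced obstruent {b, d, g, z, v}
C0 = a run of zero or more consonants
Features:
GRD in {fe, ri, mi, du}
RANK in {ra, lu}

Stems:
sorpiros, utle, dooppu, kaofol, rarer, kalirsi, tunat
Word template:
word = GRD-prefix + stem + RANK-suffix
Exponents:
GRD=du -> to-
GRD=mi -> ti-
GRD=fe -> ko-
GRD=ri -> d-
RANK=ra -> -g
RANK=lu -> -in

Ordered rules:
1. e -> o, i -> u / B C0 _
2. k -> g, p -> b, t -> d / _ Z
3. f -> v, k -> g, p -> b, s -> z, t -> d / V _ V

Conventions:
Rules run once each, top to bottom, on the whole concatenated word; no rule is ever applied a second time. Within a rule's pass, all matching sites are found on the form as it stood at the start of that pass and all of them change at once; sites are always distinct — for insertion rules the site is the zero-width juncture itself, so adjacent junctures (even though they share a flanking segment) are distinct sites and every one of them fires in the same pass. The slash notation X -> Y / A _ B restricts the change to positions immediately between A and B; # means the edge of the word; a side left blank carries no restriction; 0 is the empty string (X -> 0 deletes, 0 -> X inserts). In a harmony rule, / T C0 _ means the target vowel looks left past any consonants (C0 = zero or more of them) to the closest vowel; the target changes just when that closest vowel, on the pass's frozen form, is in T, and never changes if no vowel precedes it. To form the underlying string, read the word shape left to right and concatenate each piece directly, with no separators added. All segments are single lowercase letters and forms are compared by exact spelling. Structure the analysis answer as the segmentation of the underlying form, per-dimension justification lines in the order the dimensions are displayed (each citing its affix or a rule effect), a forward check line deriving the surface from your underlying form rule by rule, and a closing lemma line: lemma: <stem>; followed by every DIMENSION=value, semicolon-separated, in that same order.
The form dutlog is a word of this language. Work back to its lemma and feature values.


underlying: d-utle-g
GRD=ri - signalled by the affix d-
RANK=ra - signalled by the affix -g
check: dutleg -> dutlog -> dutlog -> dutlog
lemma: utle; GRD=ri; RANK=ra


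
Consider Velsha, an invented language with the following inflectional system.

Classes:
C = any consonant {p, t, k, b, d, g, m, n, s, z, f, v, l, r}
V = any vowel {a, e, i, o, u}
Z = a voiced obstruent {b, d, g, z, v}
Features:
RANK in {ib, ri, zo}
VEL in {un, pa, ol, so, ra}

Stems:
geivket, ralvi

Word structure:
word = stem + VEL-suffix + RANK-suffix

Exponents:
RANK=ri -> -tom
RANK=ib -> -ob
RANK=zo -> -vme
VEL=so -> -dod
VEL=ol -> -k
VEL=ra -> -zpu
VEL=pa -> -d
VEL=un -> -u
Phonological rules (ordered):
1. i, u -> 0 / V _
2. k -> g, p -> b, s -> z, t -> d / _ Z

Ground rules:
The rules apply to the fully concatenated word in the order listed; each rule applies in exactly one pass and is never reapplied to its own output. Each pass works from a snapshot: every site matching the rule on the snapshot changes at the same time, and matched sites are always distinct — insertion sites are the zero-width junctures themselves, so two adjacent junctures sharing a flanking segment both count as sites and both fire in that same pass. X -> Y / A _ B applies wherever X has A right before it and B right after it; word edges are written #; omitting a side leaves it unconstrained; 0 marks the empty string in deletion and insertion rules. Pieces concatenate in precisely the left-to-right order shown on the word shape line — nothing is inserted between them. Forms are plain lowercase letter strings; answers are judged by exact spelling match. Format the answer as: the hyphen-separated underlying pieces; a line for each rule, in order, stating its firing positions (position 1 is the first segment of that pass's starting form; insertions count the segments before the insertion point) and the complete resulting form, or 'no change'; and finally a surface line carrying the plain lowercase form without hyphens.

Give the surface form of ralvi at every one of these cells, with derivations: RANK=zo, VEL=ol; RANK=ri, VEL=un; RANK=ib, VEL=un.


cell RANK=zo, VEL=ol:
underlying: ralvi-k-vme
1. i, u -> 0 / V _: no change
2. k -> g, p -> b, s -> z, t -> d / _ Z: fires at position(s) 6: ralvigvme
surface: ralvigvme

cell RANK=ri, VEL=un:
underlying: ralvi-u-tom
1. i, u -> 0 / V _: fires at position(s) 6: ralvitom
2. k -> g, p -> b, s -> z, t -> d / _ Z: no change
surface: ralvitom

cell RANK=ib, VEL=un:
underlying: ralvi-u-ob
1. i, u -> 0 / V _: fires at position(s) 6: ralviob
2. k -> g, p -> b, s -> z, t -> d / _ Z: no change
surface: ralviob


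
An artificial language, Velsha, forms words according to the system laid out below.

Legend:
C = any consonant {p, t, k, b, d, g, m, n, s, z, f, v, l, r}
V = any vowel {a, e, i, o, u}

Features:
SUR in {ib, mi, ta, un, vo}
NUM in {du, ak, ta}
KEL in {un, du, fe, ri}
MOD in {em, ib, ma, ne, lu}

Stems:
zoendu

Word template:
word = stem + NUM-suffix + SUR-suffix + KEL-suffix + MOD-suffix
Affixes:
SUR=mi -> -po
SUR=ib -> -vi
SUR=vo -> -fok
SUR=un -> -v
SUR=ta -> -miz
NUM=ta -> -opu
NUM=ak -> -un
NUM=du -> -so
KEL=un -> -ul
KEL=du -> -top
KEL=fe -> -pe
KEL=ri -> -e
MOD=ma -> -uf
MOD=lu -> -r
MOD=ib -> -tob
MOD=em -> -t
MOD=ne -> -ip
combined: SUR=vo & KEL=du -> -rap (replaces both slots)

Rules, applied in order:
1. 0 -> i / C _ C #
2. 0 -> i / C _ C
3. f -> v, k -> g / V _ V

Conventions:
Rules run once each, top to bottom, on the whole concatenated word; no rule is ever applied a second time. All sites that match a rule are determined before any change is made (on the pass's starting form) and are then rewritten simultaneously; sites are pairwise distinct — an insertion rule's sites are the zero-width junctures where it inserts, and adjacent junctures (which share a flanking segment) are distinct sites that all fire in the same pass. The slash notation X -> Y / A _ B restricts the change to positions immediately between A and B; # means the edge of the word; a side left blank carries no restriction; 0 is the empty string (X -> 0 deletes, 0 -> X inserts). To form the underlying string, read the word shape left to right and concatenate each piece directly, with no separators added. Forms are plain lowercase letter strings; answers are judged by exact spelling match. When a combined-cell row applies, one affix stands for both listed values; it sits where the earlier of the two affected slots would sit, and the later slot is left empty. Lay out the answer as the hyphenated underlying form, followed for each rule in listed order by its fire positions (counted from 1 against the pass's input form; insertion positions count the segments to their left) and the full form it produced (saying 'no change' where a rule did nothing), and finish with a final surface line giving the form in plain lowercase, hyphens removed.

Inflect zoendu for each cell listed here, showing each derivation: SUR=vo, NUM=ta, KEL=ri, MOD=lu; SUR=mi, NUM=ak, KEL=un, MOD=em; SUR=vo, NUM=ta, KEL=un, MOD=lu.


cell SUR=vo, NUM=ta, KEL=ri, MOD=lu:
underlying: zoendu-opu-fok-e-r
1. 0 -> i / C _ C #: no change
2. 0 -> i / C _ C: inserts after position(s) 4: zoeniduopufoker
3. f -> v, k -> g / V _ V: fires at position(s) 11, 13: zoeniduopuvoger
surface: zoeniduopuvoger

cell SUR=mi, NUM=ak, KEL=un, MOD=em:
underlying: zoendu-un-po-ul-t
1. 0 -> i / C _ C #: inserts after position(s) 12: zoenduunpoulit
2. 0 -> i / C _ C: inserts after position(s) 4, 8: zoeniduunipoulit
3. f -> v, k -> g / V _ V: no change
surface: zoeniduunipoulit

cell SUR=vo, NUM=ta, KEL=un, MOD=lu:
underlying: zoendu-opu-fok-ul-r
1. 0 -> i / C _ C #: inserts after position(s) 14: zoenduopufokulir
2. 0 -> i / C _ C: inserts after position(s) 4: zoeniduopufokulir
3. f -> v, k -> g / V _ V: fires at position(s) 11, 13: zoeniduopuvogulir
surface: zoeniduopuvogulir


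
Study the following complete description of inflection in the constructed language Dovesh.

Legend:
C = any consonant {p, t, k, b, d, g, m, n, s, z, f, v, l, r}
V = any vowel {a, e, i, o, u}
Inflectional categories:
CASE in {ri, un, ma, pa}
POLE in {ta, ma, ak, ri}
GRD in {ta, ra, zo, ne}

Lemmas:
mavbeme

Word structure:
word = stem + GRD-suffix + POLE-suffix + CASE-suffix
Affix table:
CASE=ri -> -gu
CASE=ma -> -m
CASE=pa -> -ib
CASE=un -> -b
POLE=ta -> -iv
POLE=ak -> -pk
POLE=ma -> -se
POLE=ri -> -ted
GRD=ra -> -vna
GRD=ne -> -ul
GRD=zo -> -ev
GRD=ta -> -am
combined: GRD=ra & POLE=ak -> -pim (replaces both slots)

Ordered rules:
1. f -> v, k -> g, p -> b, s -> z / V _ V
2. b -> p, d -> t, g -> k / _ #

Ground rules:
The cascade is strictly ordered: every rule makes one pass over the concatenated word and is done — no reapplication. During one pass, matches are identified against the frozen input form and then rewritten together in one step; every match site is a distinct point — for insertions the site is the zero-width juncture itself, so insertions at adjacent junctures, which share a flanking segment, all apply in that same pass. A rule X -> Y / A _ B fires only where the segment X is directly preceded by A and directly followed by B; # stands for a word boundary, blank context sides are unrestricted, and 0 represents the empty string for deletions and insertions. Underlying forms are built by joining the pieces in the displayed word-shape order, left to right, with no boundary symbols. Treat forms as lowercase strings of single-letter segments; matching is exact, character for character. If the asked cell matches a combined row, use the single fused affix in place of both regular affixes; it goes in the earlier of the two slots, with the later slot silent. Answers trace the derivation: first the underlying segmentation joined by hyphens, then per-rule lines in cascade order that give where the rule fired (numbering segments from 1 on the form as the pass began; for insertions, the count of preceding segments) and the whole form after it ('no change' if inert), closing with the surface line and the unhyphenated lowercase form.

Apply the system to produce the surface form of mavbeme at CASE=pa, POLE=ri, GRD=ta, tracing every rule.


underlying: mavbeme-am-ted-ib
1. f -> v, k -> g, p -> b, s -> z / V _ V: no change
2. b -> p, d -> t, g -> k / _ #: fires at position(s) 14: mavbemeamtedip
surface: mavbemeamtedip


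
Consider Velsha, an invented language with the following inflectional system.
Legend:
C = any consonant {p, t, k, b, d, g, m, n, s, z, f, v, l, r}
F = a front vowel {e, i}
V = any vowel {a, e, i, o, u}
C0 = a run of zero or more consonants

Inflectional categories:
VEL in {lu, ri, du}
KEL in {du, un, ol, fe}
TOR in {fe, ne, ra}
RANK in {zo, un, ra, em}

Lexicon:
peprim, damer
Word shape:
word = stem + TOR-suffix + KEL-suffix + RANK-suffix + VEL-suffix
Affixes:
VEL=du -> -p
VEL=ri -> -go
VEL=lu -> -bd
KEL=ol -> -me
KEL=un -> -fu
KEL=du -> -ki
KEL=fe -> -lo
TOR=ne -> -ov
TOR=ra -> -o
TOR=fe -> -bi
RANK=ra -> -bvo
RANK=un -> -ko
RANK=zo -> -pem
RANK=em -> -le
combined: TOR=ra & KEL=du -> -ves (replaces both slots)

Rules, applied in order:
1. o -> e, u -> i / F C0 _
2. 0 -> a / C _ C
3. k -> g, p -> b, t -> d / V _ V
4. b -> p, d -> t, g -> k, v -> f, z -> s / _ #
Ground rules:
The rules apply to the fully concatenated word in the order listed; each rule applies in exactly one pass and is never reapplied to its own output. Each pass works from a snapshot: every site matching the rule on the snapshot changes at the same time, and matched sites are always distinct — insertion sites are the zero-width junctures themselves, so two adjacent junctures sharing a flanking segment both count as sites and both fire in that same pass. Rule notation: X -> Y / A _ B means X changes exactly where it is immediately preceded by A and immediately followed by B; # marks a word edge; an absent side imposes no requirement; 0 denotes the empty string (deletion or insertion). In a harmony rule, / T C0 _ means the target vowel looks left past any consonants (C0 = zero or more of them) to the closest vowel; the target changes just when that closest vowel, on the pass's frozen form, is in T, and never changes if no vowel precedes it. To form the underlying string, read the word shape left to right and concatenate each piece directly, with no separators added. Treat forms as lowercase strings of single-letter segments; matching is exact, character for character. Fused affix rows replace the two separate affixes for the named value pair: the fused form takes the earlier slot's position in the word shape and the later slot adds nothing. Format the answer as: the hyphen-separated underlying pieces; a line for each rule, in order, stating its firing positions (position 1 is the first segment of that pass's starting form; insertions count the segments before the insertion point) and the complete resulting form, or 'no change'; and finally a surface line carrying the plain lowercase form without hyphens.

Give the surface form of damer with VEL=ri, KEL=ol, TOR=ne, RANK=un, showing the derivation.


underlying: damer-ov-me-ko-go
1. o -> e, u -> i / F C0 _: fires at position(s) 6, 11: damerevmekego
2. 0 -> a / C _ C: inserts after position(s) 7: damerevamekego
3. k -> g, p -> b, t -> d / V _ V: fires at position(s) 11: damerevamegego
4. b -> p, d -> t, g -> k, v -> f, z -> s / _ #: no change
surface: damerevamegego


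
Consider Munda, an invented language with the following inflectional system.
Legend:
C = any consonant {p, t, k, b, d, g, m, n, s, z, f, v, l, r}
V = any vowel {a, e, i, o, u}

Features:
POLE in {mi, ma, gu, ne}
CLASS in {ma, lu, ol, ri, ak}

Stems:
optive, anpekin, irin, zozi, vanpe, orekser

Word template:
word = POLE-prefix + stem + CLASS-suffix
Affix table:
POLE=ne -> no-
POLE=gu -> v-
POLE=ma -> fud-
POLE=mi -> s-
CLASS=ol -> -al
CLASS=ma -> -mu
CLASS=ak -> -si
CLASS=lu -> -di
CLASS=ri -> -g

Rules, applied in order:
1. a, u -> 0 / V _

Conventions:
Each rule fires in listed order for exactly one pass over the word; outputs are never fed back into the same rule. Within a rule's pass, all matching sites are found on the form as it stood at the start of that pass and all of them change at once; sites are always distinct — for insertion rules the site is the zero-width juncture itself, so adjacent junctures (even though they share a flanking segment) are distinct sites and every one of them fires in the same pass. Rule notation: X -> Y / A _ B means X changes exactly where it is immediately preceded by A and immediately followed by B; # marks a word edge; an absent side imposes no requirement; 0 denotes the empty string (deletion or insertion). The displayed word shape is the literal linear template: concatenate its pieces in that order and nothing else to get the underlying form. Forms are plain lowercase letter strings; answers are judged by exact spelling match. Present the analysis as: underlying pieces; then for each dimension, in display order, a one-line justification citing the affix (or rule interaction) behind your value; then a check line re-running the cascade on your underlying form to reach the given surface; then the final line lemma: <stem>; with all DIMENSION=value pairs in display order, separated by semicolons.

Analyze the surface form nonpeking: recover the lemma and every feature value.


underlying: no-anpekin-g
POLE=ne - signalled by the affix no-
CLASS=ri - signalled by the affix -g
check: noanpeking -> nonpeking
lemma: anpekin; POLE=ne; CLASS=ri


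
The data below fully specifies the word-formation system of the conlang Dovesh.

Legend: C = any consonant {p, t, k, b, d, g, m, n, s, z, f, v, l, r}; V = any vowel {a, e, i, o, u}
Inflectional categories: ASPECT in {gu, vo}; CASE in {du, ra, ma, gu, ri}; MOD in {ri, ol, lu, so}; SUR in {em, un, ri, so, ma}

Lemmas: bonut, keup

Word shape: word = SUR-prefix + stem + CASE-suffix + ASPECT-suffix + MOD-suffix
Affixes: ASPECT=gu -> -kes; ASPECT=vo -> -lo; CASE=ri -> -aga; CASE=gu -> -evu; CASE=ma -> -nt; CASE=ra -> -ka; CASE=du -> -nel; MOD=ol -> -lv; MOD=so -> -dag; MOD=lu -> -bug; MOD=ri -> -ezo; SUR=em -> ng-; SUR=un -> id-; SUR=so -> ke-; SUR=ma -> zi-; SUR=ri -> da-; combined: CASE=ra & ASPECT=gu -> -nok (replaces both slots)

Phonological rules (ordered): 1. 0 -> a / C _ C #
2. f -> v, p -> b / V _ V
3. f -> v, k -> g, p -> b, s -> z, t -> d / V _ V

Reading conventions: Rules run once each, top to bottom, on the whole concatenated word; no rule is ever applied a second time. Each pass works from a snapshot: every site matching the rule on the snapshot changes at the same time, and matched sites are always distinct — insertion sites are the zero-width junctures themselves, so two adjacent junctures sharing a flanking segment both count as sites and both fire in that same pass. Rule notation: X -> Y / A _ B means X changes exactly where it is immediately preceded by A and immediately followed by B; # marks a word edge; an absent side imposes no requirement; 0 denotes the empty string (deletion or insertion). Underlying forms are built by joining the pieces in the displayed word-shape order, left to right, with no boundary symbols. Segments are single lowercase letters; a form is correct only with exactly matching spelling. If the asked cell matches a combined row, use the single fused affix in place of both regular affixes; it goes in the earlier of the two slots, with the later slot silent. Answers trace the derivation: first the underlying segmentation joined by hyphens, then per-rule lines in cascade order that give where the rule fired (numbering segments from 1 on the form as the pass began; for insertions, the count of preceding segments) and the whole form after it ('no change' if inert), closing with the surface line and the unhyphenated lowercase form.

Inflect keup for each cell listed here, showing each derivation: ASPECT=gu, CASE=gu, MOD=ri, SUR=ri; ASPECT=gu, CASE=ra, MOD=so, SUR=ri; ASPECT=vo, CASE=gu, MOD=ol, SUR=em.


cell ASPECT=gu, CASE=gu, MOD=ri, SUR=ri:
underlying: da-keup-evu-kes-ezo
1. 0 -> a / C _ C #: no change
2. f -> v, p -> b / V _ V: fires at position(s) 6: dakeubevukesezo
3. f -> v, k -> g, p -> b, s -> z, t -> d / V _ V: fires at position(s) 3, 10, 12: dageubevugezezo
surface: dageubevugezezo

cell ASPECT=gu, CASE=ra, MOD=so, SUR=ri:
underlying: da-keup-nok-dag
1. 0 -> a / C _ C #: no change
2. f -> v, p -> b / V _ V: no change
3. f -> v, k -> g, p -> b, s -> z, t -> d / V _ V: fires at position(s) 3: dageupnokdag
surface: dageupnokdag

cell ASPECT=vo, CASE=gu, MOD=ol, SUR=em:
underlying: ng-keup-evu-lo-lv
1. 0 -> a / C _ C #: inserts after position(s) 12: ngkeupevulolav
2. f -> v, p -> b / V _ V: fires at position(s) 6: ngkeubevulolav
3. f -> v, k -> g, p -> b, s -> z, t -> d / V _ V: no change
surface: ngkeubevulolav


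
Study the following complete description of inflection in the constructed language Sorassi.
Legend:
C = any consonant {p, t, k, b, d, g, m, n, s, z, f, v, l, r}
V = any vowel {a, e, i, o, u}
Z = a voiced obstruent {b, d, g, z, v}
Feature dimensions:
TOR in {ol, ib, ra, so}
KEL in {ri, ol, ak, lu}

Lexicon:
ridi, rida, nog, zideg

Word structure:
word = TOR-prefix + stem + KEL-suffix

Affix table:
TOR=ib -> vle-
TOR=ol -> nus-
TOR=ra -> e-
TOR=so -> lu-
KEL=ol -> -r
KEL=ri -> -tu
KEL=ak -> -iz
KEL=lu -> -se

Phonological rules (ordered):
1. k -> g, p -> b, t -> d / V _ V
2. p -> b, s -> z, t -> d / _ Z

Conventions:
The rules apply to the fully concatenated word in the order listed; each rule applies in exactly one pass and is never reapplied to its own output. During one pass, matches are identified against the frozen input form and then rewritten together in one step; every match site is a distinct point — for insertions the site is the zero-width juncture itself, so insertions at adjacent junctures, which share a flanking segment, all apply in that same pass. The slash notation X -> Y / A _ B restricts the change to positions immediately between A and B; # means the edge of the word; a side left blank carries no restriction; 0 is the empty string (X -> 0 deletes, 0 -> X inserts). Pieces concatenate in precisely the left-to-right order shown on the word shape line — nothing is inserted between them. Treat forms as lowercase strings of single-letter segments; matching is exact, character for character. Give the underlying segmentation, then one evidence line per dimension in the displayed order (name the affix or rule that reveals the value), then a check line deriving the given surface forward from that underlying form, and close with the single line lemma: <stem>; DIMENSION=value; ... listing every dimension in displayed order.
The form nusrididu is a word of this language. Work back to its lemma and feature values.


underlying: nus-ridi-tu
TOR=ol - signalled by the affix nus-
KEL=ri - signalled by the affix -tu
check: nusriditu -> nusrididu -> nusrididu
lemma: ridi; TOR=ol; KEL=ri


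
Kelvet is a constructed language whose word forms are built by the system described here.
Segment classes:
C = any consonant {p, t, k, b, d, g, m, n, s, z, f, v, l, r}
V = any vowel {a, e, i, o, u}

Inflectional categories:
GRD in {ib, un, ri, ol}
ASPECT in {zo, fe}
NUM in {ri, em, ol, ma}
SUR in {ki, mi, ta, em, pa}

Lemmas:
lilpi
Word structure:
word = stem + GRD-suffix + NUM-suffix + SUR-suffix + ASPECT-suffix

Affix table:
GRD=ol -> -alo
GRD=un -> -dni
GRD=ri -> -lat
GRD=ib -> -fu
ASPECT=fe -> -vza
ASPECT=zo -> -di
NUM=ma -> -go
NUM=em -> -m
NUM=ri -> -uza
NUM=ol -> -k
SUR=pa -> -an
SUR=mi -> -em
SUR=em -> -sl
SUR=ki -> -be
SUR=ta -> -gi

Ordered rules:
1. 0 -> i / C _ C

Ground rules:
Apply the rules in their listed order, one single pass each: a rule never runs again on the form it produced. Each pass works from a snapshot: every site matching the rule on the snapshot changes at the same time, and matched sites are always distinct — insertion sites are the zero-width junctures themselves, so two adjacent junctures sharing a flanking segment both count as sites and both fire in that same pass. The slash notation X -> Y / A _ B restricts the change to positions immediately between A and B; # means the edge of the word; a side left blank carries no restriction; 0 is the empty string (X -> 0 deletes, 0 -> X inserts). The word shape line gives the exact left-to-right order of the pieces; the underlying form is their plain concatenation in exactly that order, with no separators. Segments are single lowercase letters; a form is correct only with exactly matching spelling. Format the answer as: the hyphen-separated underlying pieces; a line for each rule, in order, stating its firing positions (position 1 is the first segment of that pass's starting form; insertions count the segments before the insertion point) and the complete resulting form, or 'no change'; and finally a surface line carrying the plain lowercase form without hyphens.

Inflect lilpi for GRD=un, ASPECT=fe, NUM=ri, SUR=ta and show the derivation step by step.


underlying: lilpi-dni-uza-gi-vza
1. 0 -> i / C _ C: inserts after position(s) 3, 6, 14: lilipidiniuzagiviza
surface: lilipidiniuzagiviza


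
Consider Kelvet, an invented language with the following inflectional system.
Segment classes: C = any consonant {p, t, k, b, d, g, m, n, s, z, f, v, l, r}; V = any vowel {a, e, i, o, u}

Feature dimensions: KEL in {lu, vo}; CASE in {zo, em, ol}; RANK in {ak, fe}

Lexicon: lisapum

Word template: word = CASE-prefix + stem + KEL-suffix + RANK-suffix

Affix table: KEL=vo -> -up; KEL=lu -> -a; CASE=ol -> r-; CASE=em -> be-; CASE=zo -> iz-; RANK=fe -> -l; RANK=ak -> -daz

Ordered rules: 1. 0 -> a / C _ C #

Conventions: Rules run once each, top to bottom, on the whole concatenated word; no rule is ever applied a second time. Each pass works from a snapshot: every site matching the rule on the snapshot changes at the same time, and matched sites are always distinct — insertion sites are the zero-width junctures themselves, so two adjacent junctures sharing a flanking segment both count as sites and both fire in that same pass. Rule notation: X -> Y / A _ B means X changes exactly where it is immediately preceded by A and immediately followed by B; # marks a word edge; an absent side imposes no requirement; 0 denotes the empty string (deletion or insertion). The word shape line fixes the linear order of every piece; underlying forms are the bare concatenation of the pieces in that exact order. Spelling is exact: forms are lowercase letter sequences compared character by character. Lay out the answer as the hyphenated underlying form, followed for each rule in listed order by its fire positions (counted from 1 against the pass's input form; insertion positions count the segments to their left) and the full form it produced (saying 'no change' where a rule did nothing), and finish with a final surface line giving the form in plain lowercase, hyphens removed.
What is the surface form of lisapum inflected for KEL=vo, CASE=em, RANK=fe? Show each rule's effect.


underlying: be-lisapum-up-l
1. 0 -> a / C _ C #: inserts after position(s) 11: belisapumupal
surface: belisapumupal


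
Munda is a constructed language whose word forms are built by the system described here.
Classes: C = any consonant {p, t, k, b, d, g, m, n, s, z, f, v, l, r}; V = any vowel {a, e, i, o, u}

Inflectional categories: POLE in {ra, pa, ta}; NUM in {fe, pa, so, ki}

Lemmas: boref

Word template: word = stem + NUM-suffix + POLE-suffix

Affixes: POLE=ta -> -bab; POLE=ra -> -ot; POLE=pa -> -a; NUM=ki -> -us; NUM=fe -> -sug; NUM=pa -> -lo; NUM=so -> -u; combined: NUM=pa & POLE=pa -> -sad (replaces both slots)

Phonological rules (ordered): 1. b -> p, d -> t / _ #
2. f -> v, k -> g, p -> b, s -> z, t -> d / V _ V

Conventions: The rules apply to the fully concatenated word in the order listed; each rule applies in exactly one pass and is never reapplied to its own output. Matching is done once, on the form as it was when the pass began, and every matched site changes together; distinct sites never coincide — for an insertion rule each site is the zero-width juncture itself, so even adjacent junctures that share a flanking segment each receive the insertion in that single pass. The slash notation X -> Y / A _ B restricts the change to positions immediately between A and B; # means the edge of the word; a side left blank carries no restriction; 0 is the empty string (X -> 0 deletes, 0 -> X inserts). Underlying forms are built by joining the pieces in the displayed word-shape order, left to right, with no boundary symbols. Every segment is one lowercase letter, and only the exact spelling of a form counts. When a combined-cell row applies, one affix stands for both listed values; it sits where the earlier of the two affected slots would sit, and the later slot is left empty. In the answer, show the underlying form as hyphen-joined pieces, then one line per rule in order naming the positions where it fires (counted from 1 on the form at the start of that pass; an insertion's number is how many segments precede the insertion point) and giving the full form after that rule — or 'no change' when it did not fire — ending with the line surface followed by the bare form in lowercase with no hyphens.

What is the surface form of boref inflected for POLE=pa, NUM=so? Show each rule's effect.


underlying: boref-u-a
1. b -> p, d -> t / _ #: no change
2. f -> v, k -> g, p -> b, s -> z, t -> d / V _ V: fires at position(s) 5: borevua
surface: borevua


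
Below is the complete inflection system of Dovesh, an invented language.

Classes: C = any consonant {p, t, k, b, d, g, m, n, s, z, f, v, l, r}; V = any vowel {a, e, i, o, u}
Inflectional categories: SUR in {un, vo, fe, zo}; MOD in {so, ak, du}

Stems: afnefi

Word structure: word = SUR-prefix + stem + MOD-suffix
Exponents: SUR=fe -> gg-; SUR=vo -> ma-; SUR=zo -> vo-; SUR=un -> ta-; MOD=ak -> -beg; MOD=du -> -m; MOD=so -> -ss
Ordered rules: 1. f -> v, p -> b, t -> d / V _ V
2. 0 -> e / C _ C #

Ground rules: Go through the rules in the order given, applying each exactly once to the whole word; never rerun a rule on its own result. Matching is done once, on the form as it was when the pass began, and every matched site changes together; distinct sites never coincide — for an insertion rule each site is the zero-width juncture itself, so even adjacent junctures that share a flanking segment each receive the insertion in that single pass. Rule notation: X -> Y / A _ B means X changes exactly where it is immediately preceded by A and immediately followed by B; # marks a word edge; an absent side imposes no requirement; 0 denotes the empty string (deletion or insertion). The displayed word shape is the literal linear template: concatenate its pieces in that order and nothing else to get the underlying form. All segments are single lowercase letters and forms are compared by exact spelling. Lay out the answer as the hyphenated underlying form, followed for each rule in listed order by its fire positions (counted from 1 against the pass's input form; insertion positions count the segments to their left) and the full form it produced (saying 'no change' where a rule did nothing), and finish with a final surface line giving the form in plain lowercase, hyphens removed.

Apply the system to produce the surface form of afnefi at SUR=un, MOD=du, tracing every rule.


underlying: ta-afnefi-m
1. f -> v, p -> b, t -> d / V _ V: fires at position(s) 7: taafnevim
2. 0 -> e / C _ C #: no change
surface: taafnevim


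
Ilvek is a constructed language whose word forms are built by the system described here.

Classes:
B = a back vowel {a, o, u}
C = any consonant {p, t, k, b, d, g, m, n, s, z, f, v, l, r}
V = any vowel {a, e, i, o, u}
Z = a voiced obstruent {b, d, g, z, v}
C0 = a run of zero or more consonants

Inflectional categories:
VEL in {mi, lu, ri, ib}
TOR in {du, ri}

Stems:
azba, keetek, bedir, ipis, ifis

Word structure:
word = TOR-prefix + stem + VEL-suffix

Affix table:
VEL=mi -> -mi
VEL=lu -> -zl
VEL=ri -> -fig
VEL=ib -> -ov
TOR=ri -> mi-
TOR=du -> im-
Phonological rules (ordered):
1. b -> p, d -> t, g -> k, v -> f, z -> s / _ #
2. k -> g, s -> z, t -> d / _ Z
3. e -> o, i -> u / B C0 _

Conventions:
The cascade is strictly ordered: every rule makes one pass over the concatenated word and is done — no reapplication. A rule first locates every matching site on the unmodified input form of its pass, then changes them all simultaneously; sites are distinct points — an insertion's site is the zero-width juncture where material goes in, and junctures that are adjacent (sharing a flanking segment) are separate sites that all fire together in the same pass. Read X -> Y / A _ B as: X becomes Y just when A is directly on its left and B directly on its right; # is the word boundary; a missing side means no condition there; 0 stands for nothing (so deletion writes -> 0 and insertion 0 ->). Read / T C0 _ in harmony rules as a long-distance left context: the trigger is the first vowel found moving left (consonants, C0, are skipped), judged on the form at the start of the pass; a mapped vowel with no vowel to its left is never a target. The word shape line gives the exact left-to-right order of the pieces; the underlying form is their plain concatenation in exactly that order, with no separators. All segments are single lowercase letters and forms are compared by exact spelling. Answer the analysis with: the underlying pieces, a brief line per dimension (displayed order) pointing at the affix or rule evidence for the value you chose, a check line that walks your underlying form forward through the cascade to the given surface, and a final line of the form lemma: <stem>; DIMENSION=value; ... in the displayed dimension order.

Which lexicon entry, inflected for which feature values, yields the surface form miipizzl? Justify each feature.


underlying: mi-ipis-zl
VEL=lu - signalled by the affix -zl
TOR=ri - signalled by the affix mi-
check: miipiszl -> miipiszl -> miipizzl -> miipizzl
lemma: ipis; VEL=lu; TOR=ri


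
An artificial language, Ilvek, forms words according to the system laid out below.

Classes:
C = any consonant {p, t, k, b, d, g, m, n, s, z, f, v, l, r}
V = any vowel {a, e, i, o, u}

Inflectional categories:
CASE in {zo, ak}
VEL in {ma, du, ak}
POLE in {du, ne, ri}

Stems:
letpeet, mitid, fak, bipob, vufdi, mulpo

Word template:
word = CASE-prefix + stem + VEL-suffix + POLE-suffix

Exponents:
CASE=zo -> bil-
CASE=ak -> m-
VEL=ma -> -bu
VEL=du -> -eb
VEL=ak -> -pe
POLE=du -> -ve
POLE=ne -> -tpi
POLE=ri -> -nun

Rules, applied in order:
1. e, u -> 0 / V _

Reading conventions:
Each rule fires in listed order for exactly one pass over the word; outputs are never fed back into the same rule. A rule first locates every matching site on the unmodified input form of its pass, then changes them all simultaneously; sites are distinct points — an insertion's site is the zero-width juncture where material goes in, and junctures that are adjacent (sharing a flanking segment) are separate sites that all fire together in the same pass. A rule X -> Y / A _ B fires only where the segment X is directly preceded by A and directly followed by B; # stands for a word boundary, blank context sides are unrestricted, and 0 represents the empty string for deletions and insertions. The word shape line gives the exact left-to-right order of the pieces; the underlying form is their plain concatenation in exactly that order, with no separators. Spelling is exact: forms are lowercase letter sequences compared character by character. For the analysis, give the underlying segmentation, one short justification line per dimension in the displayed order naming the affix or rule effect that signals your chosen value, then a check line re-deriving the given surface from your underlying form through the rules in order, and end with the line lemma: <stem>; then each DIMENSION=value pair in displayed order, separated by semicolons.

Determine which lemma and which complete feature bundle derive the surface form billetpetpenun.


underlying: bil-letpeet-pe-nun
CASE=zo - signalled by the affix bil-
VEL=ak - signalled by the affix -pe
POLE=ri - signalled by the affix -nun
check: billetpeetpenun -> billetpetpenun
lemma: letpeet; CASE=zo; VEL=ak; POLE=ri


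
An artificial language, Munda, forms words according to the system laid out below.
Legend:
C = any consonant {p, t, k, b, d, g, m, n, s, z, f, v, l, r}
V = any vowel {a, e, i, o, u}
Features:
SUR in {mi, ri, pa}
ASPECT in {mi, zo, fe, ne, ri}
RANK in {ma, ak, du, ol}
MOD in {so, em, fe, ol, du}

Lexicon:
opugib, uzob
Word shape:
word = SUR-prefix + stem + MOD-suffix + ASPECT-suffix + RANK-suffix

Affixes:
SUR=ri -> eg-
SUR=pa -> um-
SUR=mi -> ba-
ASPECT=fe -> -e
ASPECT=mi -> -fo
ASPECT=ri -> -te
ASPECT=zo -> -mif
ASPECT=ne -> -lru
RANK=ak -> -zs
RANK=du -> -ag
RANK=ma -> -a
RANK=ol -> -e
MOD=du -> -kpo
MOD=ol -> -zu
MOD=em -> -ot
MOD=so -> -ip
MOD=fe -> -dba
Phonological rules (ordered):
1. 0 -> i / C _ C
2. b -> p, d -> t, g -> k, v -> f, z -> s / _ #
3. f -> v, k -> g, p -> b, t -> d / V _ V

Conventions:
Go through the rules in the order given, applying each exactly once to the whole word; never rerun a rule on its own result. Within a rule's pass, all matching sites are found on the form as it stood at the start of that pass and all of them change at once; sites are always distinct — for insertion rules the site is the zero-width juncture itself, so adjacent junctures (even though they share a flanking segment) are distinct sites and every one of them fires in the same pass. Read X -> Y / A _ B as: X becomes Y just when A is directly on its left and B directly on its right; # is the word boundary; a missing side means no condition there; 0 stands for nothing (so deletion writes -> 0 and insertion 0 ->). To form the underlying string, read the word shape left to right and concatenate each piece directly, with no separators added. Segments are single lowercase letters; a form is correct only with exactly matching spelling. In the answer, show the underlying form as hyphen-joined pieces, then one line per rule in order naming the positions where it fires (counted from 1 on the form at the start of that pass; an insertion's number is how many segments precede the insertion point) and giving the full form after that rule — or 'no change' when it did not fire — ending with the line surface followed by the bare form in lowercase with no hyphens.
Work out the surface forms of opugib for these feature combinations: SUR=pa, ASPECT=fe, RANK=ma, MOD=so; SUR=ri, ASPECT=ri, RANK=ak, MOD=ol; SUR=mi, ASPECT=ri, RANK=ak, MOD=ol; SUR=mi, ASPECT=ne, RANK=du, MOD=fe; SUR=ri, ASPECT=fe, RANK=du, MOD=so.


cell SUR=pa, ASPECT=fe, RANK=ma, MOD=so:
underlying: um-opugib-ip-e-a
1. 0 -> i / C _ C: no change
2. b -> p, d -> t, g -> k, v -> f, z -> s / _ #: no change
3. f -> v, k -> g, p -> b, t -> d / V _ V: fires at position(s) 4, 10: umobugibibea
surface: umobugibibea

cell SUR=ri, ASPECT=ri, RANK=ak, MOD=ol:
underlying: eg-opugib-zu-te-zs
1. 0 -> i / C _ C: inserts after position(s) 8, 13: egopugibizutezis
2. b -> p, d -> t, g -> k, v -> f, z -> s / _ #: no change
3. f -> v, k -> g, p -> b, t -> d / V _ V: fires at position(s) 4, 12: egobugibizudezis
surface: egobugibizudezis

cell SUR=mi, ASPECT=ri, RANK=ak, MOD=ol:
underlying: ba-opugib-zu-te-zs
1. 0 -> i / C _ C: inserts after position(s) 8, 13: baopugibizutezis
2. b -> p, d -> t, g -> k, v -> f, z -> s / _ #: no change
3. f -> v, k -> g, p -> b, t -> d / V _ V: fires at position(s) 4, 12: baobugibizudezis
surface: baobugibizudezis

cell SUR=mi, ASPECT=ne, RANK=du, MOD=fe:
underlying: ba-opugib-dba-lru-ag
1. 0 -> i / C _ C: inserts after position(s) 8, 9, 12: baopugibidibaliruag
2. b -> p, d -> t, g -> k, v -> f, z -> s / _ #: fires at position(s) 19: baopugibidibaliruak
3. f -> v, k -> g, p -> b, t -> d / V _ V: fires at position(s) 4: baobugibidibaliruak
surface: baobugibidibaliruak

cell SUR=ri, ASPECT=fe, RANK=du, MOD=so:
underlying: eg-opugib-ip-e-ag
1. 0 -> i / C _ C: no change
2. b -> p, d -> t, g -> k, v -> f, z -> s / _ #: fires at position(s) 13: egopugibipeak
3. f -> v, k -> g, p -> b, t -> d / V _ V: fires at position(s) 4, 10: egobugibibeak
surface: egobugibibeak


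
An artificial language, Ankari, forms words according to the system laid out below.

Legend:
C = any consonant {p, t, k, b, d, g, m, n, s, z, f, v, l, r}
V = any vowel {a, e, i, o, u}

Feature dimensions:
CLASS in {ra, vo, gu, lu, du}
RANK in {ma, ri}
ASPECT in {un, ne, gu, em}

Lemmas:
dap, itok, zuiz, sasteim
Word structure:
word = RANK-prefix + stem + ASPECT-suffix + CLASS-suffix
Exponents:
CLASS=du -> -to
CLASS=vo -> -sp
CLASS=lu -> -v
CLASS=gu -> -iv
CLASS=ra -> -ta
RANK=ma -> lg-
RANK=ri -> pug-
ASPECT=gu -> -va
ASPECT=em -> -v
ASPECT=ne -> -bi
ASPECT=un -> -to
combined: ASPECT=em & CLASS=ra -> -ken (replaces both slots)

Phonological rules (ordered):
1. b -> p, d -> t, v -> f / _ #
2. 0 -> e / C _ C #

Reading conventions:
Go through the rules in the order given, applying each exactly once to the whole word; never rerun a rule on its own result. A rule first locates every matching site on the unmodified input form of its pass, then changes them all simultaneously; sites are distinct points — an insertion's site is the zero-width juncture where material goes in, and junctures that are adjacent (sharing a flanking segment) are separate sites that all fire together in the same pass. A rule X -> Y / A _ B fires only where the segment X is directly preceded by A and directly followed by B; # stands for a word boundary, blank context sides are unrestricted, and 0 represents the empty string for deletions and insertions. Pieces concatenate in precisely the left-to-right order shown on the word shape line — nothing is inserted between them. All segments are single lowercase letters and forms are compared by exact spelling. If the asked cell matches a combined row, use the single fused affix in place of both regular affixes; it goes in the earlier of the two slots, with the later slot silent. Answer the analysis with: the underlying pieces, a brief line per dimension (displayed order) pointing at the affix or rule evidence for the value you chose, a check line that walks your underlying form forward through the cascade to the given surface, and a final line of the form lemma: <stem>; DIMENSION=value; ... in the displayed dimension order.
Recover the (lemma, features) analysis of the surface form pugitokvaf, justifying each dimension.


underlying: pug-itok-va-v
CLASS=lu - signalled by the affix -v
RANK=ri - signalled by the affix pug-
ASPECT=gu - signalled by the affix -va
check: pugitokvav -> pugitokvaf -> pugitokvaf
lemma: itok; CLASS=lu; RANK=ri; ASPECT=gu
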